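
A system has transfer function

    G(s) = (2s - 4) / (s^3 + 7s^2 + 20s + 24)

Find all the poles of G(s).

s = -2 + 2j, -2 - 2j, -3

The poles are the roots of the denominator s^3 + 7s^2 + 20s + 24 = 0.
Trying s = -3: the polynomial evaluates to 0, so (s + 3) is a factor.
Dividing out leaves s^2 + 4s + 8 = 0.
The quadratic formula then gives s = -2 ± 2j.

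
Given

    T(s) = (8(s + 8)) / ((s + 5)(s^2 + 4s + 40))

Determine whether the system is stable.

The poles can be read from the denominator factors: s = -5, -2 ± 6j.
Since all poles lie strictly in the left half-plane, the system is stable.

stable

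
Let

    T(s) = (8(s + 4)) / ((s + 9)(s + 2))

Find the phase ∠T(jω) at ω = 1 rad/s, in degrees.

At s = j1: numerator = 32 + j8, denominator = 17 + j11.
∠T = ∠num − ∠den = 14.036° − (32.905°) = -18.87°.

∠T(j1) ≈ -18.87°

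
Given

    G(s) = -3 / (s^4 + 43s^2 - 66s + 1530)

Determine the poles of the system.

The poles are the roots of the denominator s^4 + 43s^2 - 66s + 1530 = 0.
No real roots exist; factor into two real quadratics: (s^2 - 6s + 34)(s^2 + 6s + 45) = 0.
Each quadratic gives a conjugate pair via the quadratic formula.

s = 3 ± 5j, -3 ± 6j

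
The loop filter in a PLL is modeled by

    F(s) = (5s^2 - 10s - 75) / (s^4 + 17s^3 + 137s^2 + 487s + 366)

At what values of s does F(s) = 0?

Set the numerator to zero: 5s^2 - 10s - 75 = 0, i.e. 5·(s^2 - 2s - 15) = 0.
Factoring: (s + 3)(s - 5) = 0.

s = -3, 5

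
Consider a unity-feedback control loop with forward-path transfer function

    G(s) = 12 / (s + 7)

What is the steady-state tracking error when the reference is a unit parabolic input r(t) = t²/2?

G(s) has no poles at the origin.
This is a Type 0 system; Ka = lim_{s→0} s^2·G(s) = 0, so the steady-state error for a parabola input is infinite.

e_ss = ∞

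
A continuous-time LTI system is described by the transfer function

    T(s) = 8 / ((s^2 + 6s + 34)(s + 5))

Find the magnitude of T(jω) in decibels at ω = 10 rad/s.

|T(j10)|_dB ≈ -41.9 dB

Substitute s = j10: numerator = 8, denominator = -930 - j360.
|T(j10)| = |8| / |-930 - j360| = 8 / 997.25 ≈ 0.008022.
In decibels: 20·log₁₀(0.008022) ≈ -41.9 dB.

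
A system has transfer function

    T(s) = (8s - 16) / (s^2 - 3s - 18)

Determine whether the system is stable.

unstable

The denominator s^2 - 3s - 18 factors as (s - 6)(s + 3), giving poles at s = 6, -3.
Since the pole(s) at s = 6 lie in the right half-plane, the system is unstable.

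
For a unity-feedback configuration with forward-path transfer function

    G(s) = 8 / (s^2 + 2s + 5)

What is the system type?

Type 0

The denominator has no factor of s at the origin — no free integrator — so this is a Type 0 system.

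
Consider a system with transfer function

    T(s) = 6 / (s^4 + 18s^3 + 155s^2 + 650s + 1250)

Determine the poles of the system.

s = -5 ± 5j, -4 ± 3j

The poles are the roots of the denominator s^4 + 18s^3 + 155s^2 + 650s + 1250 = 0.
No real roots exist; factor into two real quadratics: (s^2 + 10s + 50)(s^2 + 8s + 25) = 0.
Each quadratic gives a conjugate pair via the quadratic formula.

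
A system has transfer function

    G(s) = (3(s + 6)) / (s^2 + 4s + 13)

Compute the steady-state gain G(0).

At s = 0 each factor (s + a) contributes a and each (s^2 + bs + c) contributes c.
G(0) = 3·(6) / ((13)) = 18/13 = 18/13.

G(0) = 18/13 ≈ 1.385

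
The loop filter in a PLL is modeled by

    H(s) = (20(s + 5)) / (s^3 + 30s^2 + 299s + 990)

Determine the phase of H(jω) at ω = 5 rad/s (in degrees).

∠H(j5) ≈ -35.06°

At s = j5: numerator = 100 + j100, denominator = 240 + j1370.
∠H = ∠num − ∠den = 45° − (80.064°) = -35.06°.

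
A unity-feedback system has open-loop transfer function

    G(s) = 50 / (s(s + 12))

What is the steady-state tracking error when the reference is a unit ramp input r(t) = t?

e_ss = 0.2400

G(s) has one pole at the origin.
This is a Type 1 system. Kv = lim_{s→0} s·G(s) = 50/12 = 25/6.
e_ss = 1/Kv = 1/(25/6) = 6/25 ≈ 0.2400.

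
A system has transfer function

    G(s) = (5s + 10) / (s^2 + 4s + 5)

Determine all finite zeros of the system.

Set the numerator to zero: 5s + 10 = 0, i.e. 5·(s + 2) = 0.
So s = -2.

s = -2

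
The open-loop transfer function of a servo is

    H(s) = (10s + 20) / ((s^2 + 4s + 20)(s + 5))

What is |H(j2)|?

Substitute s = j2: numerator = 20 + j20, denominator = 64 + j72.
|H(j2)| = |20 + j20| / |64 + j72| = 28.284 / 96.333 ≈ 0.2936.

|H(j2)| ≈ 0.2936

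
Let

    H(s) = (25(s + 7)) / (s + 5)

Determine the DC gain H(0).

H(0) = 35

At s = 0 each factor (s + a) contributes a and each (s^2 + bs + c) contributes c.
H(0) = 25·(7) / ((5)) = 175/5 = 35.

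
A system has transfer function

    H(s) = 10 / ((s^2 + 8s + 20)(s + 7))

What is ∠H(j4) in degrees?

At s = j4: numerator = 10, denominator = -100 + j240.
∠H = ∠num − ∠den = 0° − (112.62°) = -112.6°.

∠H(j4) ≈ -112.6°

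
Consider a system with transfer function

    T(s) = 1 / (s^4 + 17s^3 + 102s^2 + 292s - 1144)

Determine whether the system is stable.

unstable

The denominator s^4 + 17s^3 + 102s^2 + 292s - 1144 factors as (s^2 + 8s + 52)(s + 11)(s - 2), giving poles at s = -4 + 6j, -4 - 6j, -11, 2.
Since the pole(s) at s = 2 lie in the right half-plane, the system is unstable.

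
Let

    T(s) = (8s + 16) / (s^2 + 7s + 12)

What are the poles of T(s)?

The poles are the roots of the denominator s^2 + 7s + 12 = 0.
Factoring: (s + 4)(s + 3) = 0, so s = -4 and s = -3.

s = -4, -3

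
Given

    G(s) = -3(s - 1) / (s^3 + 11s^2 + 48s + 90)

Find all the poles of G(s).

The poles are the roots of the denominator s^3 + 11s^2 + 48s + 90 = 0.
Trying s = -5: the polynomial evaluates to 0, so (s + 5) is a factor.
Dividing out leaves s^2 + 6s + 18 = 0.
The quadratic formula then gives s = -3 ± 3j.

s = -3 ± 3j, -5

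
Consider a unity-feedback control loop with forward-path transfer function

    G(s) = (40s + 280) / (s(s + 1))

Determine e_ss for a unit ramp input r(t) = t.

e_ss = 0.003571

G(s) has one pole at the origin.
This is a Type 1 system. Kv = lim_{s→0} s·G(s) = 280/1.
e_ss = 1/Kv = 1/(280) = 1/280 ≈ 0.003571.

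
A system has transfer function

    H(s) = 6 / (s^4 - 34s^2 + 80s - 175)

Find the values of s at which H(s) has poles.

s = 1 ± 2j, 5, -7

The poles are the roots of the denominator s^4 - 34s^2 + 80s - 175 = 0.
Trying s = 5: the polynomial evaluates to 0, so (s - 5) is a factor.
Dividing out leaves s^3 + 5s^2 - 9s + 35 = 0.
This factors further as (s^2 - 2s + 5)(s + 7) = 0.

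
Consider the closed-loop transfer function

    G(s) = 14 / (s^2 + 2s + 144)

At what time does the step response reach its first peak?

Comparing s^2 + 2s + 144 to s^2 + 2ζωₙs + ωₙ²: ωₙ = 12 rad/s and ζ = 2/(2·12) ≈ 0.08333.
ζωₙ = 2/2 = 1, so ω_d = ωₙ√(1−ζ²) = √(ωₙ² − (ζωₙ)²) = √(144 − 1²) = √143 ≈ 11.96 rad/s.
t_p = π/ω_d = π/11.96 ≈ 0.2627 s.

t_p ≈ 0.2627 s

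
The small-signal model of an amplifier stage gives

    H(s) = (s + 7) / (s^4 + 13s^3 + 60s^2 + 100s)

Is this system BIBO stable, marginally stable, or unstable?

marginally stable

The denominator s^4 + 13s^3 + 60s^2 + 100s factors as s(s^2 + 8s + 20)(s + 5), giving poles at s = 0, -4 + 2j, -4 - 2j, -5.
Since the simple pole(s) at s = 0 lie on the jω-axis with none in the right half-plane, the system is marginally stable.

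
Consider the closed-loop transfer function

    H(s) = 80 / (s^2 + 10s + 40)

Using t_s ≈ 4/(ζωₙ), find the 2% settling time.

Comparing s^2 + 10s + 40 to s^2 + 2ζωₙs + ωₙ²: ωₙ = √40 ≈ 6.325 rad/s and ζ = 10/(2·√40) ≈ 0.7906.
ζωₙ = 10/2 = 5, so t_s ≈ 4/(ζωₙ) = 4/5 = 0.8000 s.

t_s ≈ 0.8000 s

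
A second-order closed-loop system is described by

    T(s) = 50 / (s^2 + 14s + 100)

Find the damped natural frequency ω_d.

Comparing s^2 + 14s + 100 to s^2 + 2ζωₙs + ωₙ²: ωₙ = 10 rad/s and ζ = 14/(2·10) = 0.7.
ζωₙ = 14/2 = 7, so ω_d = ωₙ√(1−ζ²) = √(ωₙ² − (ζωₙ)²) = √(100 − 7²) = √51 ≈ 7.141 rad/s.

ω_d ≈ 7.141 rad/s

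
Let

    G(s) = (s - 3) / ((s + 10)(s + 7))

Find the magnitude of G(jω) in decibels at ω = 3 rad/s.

Substitute s = j3: numerator = -3 + j3, denominator = 61 + j51.
|G(j3)| = |-3 + j3| / |61 + j51| = 4.2426 / 79.511 ≈ 0.05336.
In decibels: 20·log₁₀(0.05336) ≈ -25.5 dB.

|G(j3)|_dB ≈ -25.5 dB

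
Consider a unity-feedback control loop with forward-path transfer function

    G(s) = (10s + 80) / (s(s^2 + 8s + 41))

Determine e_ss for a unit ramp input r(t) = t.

e_ss = 0.5125

G(s) has one pole at the origin.
This is a Type 1 system. Kv = lim_{s→0} s·G(s) = 80/41.
e_ss = 1/Kv = 1/(80/41) = 41/80 ≈ 0.5125.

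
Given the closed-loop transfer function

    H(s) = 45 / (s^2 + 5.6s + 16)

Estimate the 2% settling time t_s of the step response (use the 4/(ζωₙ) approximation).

t_s ≈ 1.429 s

Comparing s^2 + 5.6s + 16 to s^2 + 2ζωₙs + ωₙ²: ωₙ = 4 rad/s and ζ = 5.6/(2·4) = 0.7.
ζωₙ = 5.6/2 = 2.8, so t_s ≈ 4/(ζωₙ) = 4/2.8 ≈ 1.429 s.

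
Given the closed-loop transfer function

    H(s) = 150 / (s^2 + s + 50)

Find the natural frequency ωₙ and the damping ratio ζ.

ωₙ ≈ 7.071 rad/s, ζ ≈ 0.07071

Compare the denominator to the standard form s^2 + 2ζωₙs + ωₙ².
ωₙ² = 50, so ωₙ = √50 ≈ 7.071 rad/s.
2ζωₙ = 1, so ζ = 1/(2·√50) ≈ 0.07071.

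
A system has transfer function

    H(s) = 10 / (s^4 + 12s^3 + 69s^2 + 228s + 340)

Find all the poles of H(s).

s = -2 ± 4j, -4 ± j

The poles are the roots of the denominator s^4 + 12s^3 + 69s^2 + 228s + 340 = 0.
No real roots exist; factor into two real quadratics: (s^2 + 4s + 20)(s^2 + 8s + 17) = 0.
Each quadratic gives a conjugate pair via the quadratic formula.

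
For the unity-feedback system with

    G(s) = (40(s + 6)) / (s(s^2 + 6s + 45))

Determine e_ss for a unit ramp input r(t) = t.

G(s) has one pole at the origin.
This is a Type 1 system. Kv = lim_{s→0} s·G(s) = 240/45 = 16/3.
e_ss = 1/Kv = 1/(16/3) = 3/16 ≈ 0.1875.

e_ss = 0.1875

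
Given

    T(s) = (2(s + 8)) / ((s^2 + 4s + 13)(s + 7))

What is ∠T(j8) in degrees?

At s = j8: numerator = 16 + j16, denominator = -613 - j184.
∠T = ∠num − ∠den = 45° − (-163.29°) = 208.3°, which wraps to -151.7°.

∠T(j8) ≈ -151.7°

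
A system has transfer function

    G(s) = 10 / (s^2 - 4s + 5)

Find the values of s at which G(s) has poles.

s = 2 ± j

The poles are the roots of the denominator s^2 - 4s + 5 = 0.
Using the quadratic formula: s = (4 ± √(-4))/2 = 2 ± 1j.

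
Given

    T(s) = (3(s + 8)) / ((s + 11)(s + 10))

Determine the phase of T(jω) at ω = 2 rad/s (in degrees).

∠T(j2) ≈ -7.579°

At s = j2: numerator = 24 + j6, denominator = 106 + j42.
∠T = ∠num − ∠den = 14.036° − (21.615°) = -7.579°.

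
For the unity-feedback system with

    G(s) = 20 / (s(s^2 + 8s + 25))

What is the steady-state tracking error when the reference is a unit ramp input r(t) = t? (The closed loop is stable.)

G(s) has one pole at the origin.
This is a Type 1 system. Kv = lim_{s→0} s·G(s) = 20/25 = 4/5.
e_ss = 1/Kv = 1/(4/5) = 5/4 ≈ 1.250.

e_ss = 1.250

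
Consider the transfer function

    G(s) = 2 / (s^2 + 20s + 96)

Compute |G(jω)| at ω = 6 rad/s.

|G(j6)| ≈ 0.01491

Substitute s = j6: numerator = 2, denominator = 60 + j120.
|G(j6)| = |2| / |60 + j120| = 2 / 134.16 ≈ 0.01491.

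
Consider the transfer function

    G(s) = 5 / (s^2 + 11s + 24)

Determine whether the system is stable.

The denominator s^2 + 11s + 24 factors as (s + 8)(s + 3), giving poles at s = -8, -3.
Since all poles lie strictly in the left half-plane, the system is stable.

stable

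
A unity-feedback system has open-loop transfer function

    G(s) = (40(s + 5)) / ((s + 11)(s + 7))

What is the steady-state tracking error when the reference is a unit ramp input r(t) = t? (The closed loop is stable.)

G(s) has no poles at the origin.
This is a Type 0 system; Kv = lim_{s→0} s·G(s) = 0, so the steady-state error for a ramp input is infinite.

e_ss = ∞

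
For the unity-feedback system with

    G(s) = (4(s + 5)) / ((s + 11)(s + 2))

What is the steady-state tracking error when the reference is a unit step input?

G(s) has no poles at the origin.
This is a Type 0 system. Kp = lim_{s→0} G(s) = 20/22 = 10/11.
e_ss = 1/(1 + Kp) = 1/(1 + 10/11) = 11/21 ≈ 0.5238.

e_ss = 0.5238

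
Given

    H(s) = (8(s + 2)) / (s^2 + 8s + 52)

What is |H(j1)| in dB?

|H(j1)|_dB ≈ -9.21 dB

Substitute s = j1: numerator = 16 + j8, denominator = 51 + j8.
|H(j1)| = |16 + j8| / |51 + j8| = 17.889 / 51.624 ≈ 0.3465.
In decibels: 20·log₁₀(0.3465) ≈ -9.21 dB.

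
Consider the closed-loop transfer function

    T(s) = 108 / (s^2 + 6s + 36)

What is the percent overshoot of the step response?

%OS ≈ 16.3%

Comparing s^2 + 6s + 36 to s^2 + 2ζωₙs + ωₙ²: ωₙ = 6 rad/s and ζ = 6/(2·6) = 0.5.
%OS = 100·exp(−πζ/√(1−ζ²)) = 100·exp(−π·0.5/√(1−0.5²)) ≈ 16.3%.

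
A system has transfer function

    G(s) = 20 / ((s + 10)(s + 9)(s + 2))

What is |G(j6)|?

|G(j6)| ≈ 0.02507

Substitute s = j6: numerator = 20, denominator = -576 + j552.
|G(j6)| = |20| / |-576 + j552| = 20 / 797.80 ≈ 0.02507.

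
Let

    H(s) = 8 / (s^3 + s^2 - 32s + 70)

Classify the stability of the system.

The denominator s^3 + s^2 - 32s + 70 factors as (s + 7)(s^2 - 6s + 10), giving poles at s = -7, 3 + j, 3 - j.
Since the pole(s) at s = 3 ± j lie in the right half-plane, the system is unstable.

unstable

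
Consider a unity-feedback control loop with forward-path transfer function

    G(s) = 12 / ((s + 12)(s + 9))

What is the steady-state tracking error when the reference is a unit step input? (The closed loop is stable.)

e_ss = 0.9000

G(s) has no poles at the origin.
This is a Type 0 system. Kp = lim_{s→0} G(s) = 12/108 = 1/9.
e_ss = 1/(1 + Kp) = 1/(1 + 1/9) = 9/10 ≈ 0.9000.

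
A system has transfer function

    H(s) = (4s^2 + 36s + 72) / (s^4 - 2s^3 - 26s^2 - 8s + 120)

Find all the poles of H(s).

The poles are the roots of the denominator s^4 - 2s^3 - 26s^2 - 8s + 120 = 0.
Trying s = 6: the polynomial evaluates to 0, so (s - 6) is a factor.
Dividing out leaves s^3 + 4s^2 - 2s - 20 = 0.
This factors further as (s^2 + 6s + 10)(s - 2) = 0.

s = -3 ± j, 6, 2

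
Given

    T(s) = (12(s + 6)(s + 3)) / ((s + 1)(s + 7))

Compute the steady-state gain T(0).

T(0) = 216/7 ≈ 30.86

At s = 0 each factor (s + a) contributes a and each (s^2 + bs + c) contributes c.
T(0) = 12·(6) · (3) / ((1) · (7)) = 216/7 = 216/7.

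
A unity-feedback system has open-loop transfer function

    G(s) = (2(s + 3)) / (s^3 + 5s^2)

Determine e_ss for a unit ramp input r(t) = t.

G(s) has 2 poles at the origin.
This is a Type 2 system; for a ramp input the steady-state error is zero.

e_ss = 0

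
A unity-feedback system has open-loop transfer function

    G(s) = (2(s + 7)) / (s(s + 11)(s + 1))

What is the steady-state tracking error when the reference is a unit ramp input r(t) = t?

G(s) has one pole at the origin.
This is a Type 1 system. Kv = lim_{s→0} s·G(s) = 14/11.
e_ss = 1/Kv = 1/(14/11) = 11/14 ≈ 0.7857.

e_ss = 0.7857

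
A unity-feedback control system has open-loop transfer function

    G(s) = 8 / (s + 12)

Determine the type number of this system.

The denominator has no factor of s at the origin — no free integrator — so this is a Type 0 system.

Type 0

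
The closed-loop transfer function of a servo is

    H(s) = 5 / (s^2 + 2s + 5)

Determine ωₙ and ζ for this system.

ωₙ ≈ 2.236 rad/s, ζ ≈ 0.4472

Compare the denominator to the standard form s^2 + 2ζωₙs + ωₙ².
ωₙ² = 5, so ωₙ = √5 ≈ 2.236 rad/s.
2ζωₙ = 2, so ζ = 2/(2·√5) ≈ 0.4472.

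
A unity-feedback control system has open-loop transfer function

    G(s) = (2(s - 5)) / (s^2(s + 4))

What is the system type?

Type 2

The denominator has 2 factors of s at the origin (free integrators), so this is a Type 2 system.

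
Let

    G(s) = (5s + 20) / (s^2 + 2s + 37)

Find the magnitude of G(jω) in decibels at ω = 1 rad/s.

|G(j1)|_dB ≈ -4.86 dB

Substitute s = j1: numerator = 20 + j5, denominator = 36 + j2.
|G(j1)| = |20 + j5| / |36 + j2| = 20.616 / 36.056 ≈ 0.5718.
In decibels: 20·log₁₀(0.5718) ≈ -4.86 dB.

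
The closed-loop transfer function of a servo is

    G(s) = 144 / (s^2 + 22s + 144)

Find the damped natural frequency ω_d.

ω_d ≈ 4.796 rad/s

Comparing s^2 + 22s + 144 to s^2 + 2ζωₙs + ωₙ²: ωₙ = 12 rad/s and ζ = 22/(2·12) ≈ 0.9167.
ζωₙ = 22/2 = 11, so ω_d = ωₙ√(1−ζ²) = √(ωₙ² − (ζωₙ)²) = √(144 − 11²) = √23 ≈ 4.796 rad/s.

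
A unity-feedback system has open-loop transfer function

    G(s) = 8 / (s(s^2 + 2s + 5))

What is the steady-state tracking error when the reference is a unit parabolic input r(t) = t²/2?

e_ss = ∞

G(s) has one pole at the origin.
This is a Type 1 system; Ka = lim_{s→0} s^2·G(s) = 0, so the steady-state error for a parabola input is infinite.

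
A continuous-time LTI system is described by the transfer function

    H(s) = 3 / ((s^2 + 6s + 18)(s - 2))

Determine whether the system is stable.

The poles can be read from the denominator factors: s = -3 + 3j, -3 - 3j, 2.
Since the pole(s) at s = 2 lie in the right half-plane, the system is unstable.

unstable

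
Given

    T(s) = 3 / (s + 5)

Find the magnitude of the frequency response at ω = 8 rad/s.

Substitute s = j8: numerator = 3, denominator = 5 + j8.
|T(j8)| = |3| / |5 + j8| = 3 / 9.4340 ≈ 0.3180.

|T(j8)| ≈ 0.3180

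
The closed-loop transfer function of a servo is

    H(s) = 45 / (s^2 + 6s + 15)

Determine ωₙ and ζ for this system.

Compare the denominator to the standard form s^2 + 2ζωₙs + ωₙ².
ωₙ² = 15, so ωₙ = √15 ≈ 3.873 rad/s.
2ζωₙ = 6, so ζ = 6/(2·√15) ≈ 0.7746.
With ζ = 0.7746 the response is underdamped.

ωₙ ≈ 3.873 rad/s, ζ ≈ 0.7746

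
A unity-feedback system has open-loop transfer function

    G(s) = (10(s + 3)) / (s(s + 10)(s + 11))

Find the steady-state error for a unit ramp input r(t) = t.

e_ss = 3.667

G(s) has one pole at the origin.
This is a Type 1 system. Kv = lim_{s→0} s·G(s) = 30/110 = 3/11.
e_ss = 1/Kv = 1/(3/11) = 11/3 ≈ 3.667.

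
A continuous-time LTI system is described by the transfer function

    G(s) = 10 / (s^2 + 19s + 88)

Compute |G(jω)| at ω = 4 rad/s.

Substitute s = j4: numerator = 10, denominator = 72 + j76.
|G(j4)| = |10| / |72 + j76| = 10 / 104.69 ≈ 0.09552.

|G(j4)| ≈ 0.09552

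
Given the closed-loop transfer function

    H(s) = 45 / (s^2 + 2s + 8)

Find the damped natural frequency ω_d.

ω_d ≈ 2.646 rad/s

Comparing s^2 + 2s + 8 to s^2 + 2ζωₙs + ωₙ²: ωₙ = √8 ≈ 2.828 rad/s and ζ = 2/(2·√8) ≈ 0.3536.
ζωₙ = 2/2 = 1, so ω_d = ωₙ√(1−ζ²) = √(ωₙ² − (ζωₙ)²) = √(8 − 1²) = √7 ≈ 2.646 rad/s.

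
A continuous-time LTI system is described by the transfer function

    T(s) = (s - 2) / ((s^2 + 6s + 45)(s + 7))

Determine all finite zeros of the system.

Set the numerator to zero: s - 2 = 0.
So s = 2.

s = 2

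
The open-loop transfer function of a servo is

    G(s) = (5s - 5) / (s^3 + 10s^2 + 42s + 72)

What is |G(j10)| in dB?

Substitute s = j10: numerator = -5 + j50, denominator = -928 - j580.
|G(j10)| = |-5 + j50| / |-928 - j580| = 50.249 / 1094.3 ≈ 0.04592.
In decibels: 20·log₁₀(0.04592) ≈ -26.8 dB.

|G(j10)|_dB ≈ -26.8 dB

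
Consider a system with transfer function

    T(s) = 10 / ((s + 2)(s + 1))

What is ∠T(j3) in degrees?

At s = j3: numerator = 10, denominator = -7 + j9.
∠T = ∠num − ∠den = 0° − (127.87°) = -127.9°.

∠T(j3) ≈ -127.9°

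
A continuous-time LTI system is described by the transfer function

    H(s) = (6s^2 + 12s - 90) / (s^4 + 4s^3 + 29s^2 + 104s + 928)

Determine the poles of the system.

s = 2 ± 5j, -4 ± 4j

The poles are the roots of the denominator s^4 + 4s^3 + 29s^2 + 104s + 928 = 0.
No real roots exist; factor into two real quadratics: (s^2 - 4s + 29)(s^2 + 8s + 32) = 0.
Each quadratic gives a conjugate pair via the quadratic formula.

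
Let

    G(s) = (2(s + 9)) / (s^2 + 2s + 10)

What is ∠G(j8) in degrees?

At s = j8: numerator = 18 + j16, denominator = -54 + j16.
∠G = ∠num − ∠den = 41.634° − (163.50°) = -121.9°.

∠G(j8) ≈ -121.9°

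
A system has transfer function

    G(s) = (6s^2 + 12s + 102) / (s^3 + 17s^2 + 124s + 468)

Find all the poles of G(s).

s = -9, -4 + 6j, -4 - 6j

The poles are the roots of the denominator s^3 + 17s^2 + 124s + 468 = 0.
Trying s = -9: the polynomial evaluates to 0, so (s + 9) is a factor.
Dividing out leaves s^2 + 8s + 52 = 0.
The quadratic formula then gives s = -4 ± 6j.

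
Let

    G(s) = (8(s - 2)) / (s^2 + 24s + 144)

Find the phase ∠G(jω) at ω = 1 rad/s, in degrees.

At s = j1: numerator = -16 + j8, denominator = 143 + j24.
∠G = ∠num − ∠den = 153.43° − (9.5273°) = 143.9°.

∠G(j1) ≈ 143.9°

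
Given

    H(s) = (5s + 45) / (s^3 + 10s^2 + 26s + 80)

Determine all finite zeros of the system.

Set the numerator to zero: 5s + 45 = 0, i.e. 5·(s + 9) = 0.
So s = -9.

s = -9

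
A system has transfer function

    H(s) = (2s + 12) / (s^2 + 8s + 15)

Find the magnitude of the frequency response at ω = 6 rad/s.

Substitute s = j6: numerator = 12 + j12, denominator = -21 + j48.
|H(j6)| = |12 + j12| / |-21 + j48| = 16.971 / 52.393 ≈ 0.3239.

|H(j6)| ≈ 0.3239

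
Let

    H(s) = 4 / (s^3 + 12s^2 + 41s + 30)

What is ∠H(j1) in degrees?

At s = j1: numerator = 4, denominator = 18 + j40.
∠H = ∠num − ∠den = 0° − (65.772°) = -65.77°.

∠H(j1) ≈ -65.77°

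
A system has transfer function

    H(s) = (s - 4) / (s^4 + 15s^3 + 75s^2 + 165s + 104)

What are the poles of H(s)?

The poles are the roots of the denominator s^4 + 15s^3 + 75s^2 + 165s + 104 = 0.
Trying s = -1: the polynomial evaluates to 0, so (s + 1) is a factor.
Dividing out leaves s^3 + 14s^2 + 61s + 104 = 0.
This factors further as (s^2 + 6s + 13)(s + 8) = 0.

s = -3 + 2j, -3 - 2j, -1, -8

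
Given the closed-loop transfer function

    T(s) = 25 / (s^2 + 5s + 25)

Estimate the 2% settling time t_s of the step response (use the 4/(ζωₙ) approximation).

Comparing s^2 + 5s + 25 to s^2 + 2ζωₙs + ωₙ²: ωₙ = 5 rad/s and ζ = 5/(2·5) = 0.5.
ζωₙ = 5/2 = 2.5, so t_s ≈ 4/(ζωₙ) = 4/2.5 = 1.600 s.

t_s ≈ 1.600 s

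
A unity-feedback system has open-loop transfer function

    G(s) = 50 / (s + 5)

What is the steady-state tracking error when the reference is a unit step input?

G(s) has no poles at the origin.
This is a Type 0 system. Kp = lim_{s→0} G(s) = 50/5 = 10.
e_ss = 1/(1 + Kp) = 1/(1 + 10) = 1/11 ≈ 0.09091.

e_ss = 0.09091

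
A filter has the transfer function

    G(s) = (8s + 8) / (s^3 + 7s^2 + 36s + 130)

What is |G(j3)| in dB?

Substitute s = j3: numerator = 8 + j24, denominator = 67 + j81.
|G(j3)| = |8 + j24| / |67 + j81| = 25.298 / 105.12 ≈ 0.2407.
In decibels: 20·log₁₀(0.2407) ≈ -12.4 dB.

|G(j3)|_dB ≈ -12.4 dB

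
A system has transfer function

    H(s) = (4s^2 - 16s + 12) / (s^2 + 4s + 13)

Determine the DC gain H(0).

H(0) = 12/13 ≈ 0.9231

Set s = 0: H(0) = (12) / (13) = 12/13.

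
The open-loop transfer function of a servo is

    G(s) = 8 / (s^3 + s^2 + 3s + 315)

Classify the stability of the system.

unstable

The denominator s^3 + s^2 + 3s + 315 factors as (s + 7)(s^2 - 6s + 45), giving poles at s = -7, 3 + 6j, 3 - 6j.
Since the pole(s) at s = 3 ± 6j lie in the right half-plane, the system is unstable.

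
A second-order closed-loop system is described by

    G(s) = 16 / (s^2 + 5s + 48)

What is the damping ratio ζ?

Compare the denominator to the standard form s^2 + 2ζωₙs + ωₙ².
ωₙ² = 48, so ωₙ = √48 ≈ 6.928 rad/s.
2ζωₙ = 5, so ζ = 5/(2·√48) ≈ 0.3608.
With ζ = 0.3608 the response is underdamped.

ζ ≈ 0.3608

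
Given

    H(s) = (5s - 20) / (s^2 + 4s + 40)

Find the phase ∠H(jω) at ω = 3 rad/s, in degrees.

At s = j3: numerator = -20 + j15, denominator = 31 + j12.
∠H = ∠num − ∠den = 143.13° − (21.161°) = 122.0°.

∠H(j3) ≈ 122.0°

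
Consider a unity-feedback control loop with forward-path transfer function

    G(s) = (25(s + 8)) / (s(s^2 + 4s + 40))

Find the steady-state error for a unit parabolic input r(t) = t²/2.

e_ss = ∞

G(s) has one pole at the origin.
This is a Type 1 system; Ka = lim_{s→0} s^2·G(s) = 0, so the steady-state error for a parabola input is infinite.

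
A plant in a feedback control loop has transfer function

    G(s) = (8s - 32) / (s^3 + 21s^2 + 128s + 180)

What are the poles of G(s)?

s = -2, -9, -10

The poles are the roots of the denominator s^3 + 21s^2 + 128s + 180 = 0.
Trying s = -2: the polynomial evaluates to 0, so (s + 2) is a factor.
Dividing out leaves s^2 + 19s + 90 = 0.
Factoring the quadratic: (s + 9)(s + 10) = 0.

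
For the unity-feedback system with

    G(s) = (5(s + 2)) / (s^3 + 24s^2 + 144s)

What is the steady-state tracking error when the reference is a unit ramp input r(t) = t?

e_ss = 14.40

G(s) has one pole at the origin.
This is a Type 1 system. Kv = lim_{s→0} s·G(s) = 10/144 = 5/72.
e_ss = 1/Kv = 1/(5/72) = 72/5 ≈ 14.40.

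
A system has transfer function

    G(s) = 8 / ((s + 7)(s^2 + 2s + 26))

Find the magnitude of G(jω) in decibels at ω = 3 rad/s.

Substitute s = j3: numerator = 8, denominator = 101 + j93.
|G(j3)| = |8| / |101 + j93| = 8 / 137.30 ≈ 0.05827.
In decibels: 20·log₁₀(0.05827) ≈ -24.7 dB.

|G(j3)|_dB ≈ -24.7 dB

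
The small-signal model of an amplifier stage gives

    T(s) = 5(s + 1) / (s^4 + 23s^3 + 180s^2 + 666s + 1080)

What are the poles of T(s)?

s = -5, -3 + 3j, -3 - 3j, -12

The poles are the roots of the denominator s^4 + 23s^3 + 180s^2 + 666s + 1080 = 0.
Trying s = -5: the polynomial evaluates to 0, so (s + 5) is a factor.
Dividing out leaves s^3 + 18s^2 + 90s + 216 = 0.
This factors further as (s^2 + 6s + 18)(s + 12) = 0.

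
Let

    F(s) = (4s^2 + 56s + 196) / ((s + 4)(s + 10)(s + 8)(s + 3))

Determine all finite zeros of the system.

s = -7, -7

Set the numerator to zero: 4s^2 + 56s + 196 = 0, i.e. 4·(s^2 + 14s + 49) = 0.
Factoring: (s + 7)^2 = 0.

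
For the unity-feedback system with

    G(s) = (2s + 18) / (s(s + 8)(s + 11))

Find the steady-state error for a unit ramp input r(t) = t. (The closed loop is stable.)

G(s) has one pole at the origin.
This is a Type 1 system. Kv = lim_{s→0} s·G(s) = 18/88 = 9/44.
e_ss = 1/Kv = 1/(9/44) = 44/9 ≈ 4.889.

e_ss = 4.889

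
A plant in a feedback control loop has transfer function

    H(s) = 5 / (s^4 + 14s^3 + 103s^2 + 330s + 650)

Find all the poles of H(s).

The poles are the roots of the denominator s^4 + 14s^3 + 103s^2 + 330s + 650 = 0.
No real roots exist; factor into two real quadratics: (s^2 + 4s + 13)(s^2 + 10s + 50) = 0.
Each quadratic gives a conjugate pair via the quadratic formula.

s = -2 ± 3j, -5 ± 5j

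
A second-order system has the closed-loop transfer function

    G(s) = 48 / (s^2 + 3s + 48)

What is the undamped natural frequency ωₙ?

Compare the denominator to the standard form s^2 + 2ζωₙs + ωₙ².
ωₙ² = 48, so ωₙ = √48 ≈ 6.928 rad/s.

ωₙ ≈ 6.928 rad/s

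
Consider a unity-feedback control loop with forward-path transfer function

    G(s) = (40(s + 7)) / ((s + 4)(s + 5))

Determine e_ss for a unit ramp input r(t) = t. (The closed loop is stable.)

e_ss = ∞

G(s) has no poles at the origin.
This is a Type 0 system; Kv = lim_{s→0} s·G(s) = 0, so the steady-state error for a ramp input is infinite.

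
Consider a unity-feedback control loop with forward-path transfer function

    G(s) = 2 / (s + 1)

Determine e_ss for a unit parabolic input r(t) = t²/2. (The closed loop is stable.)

G(s) has no poles at the origin.
This is a Type 0 system; Ka = lim_{s→0} s^2·G(s) = 0, so the steady-state error for a parabola input is infinite.

e_ss = ∞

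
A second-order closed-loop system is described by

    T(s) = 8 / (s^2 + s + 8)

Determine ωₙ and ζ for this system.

Compare the denominator to the standard form s^2 + 2ζωₙs + ωₙ².
ωₙ² = 8, so ωₙ = √8 ≈ 2.828 rad/s.
2ζωₙ = 1, so ζ = 1/(2·√8) ≈ 0.1768.

ωₙ ≈ 2.828 rad/s, ζ ≈ 0.1768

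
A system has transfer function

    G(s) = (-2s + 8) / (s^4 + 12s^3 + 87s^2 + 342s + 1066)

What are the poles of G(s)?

The poles are the roots of the denominator s^4 + 12s^3 + 87s^2 + 342s + 1066 = 0.
No real roots exist; factor into two real quadratics: (s^2 + 10s + 41)(s^2 + 2s + 26) = 0.
Each quadratic gives a conjugate pair via the quadratic formula.

s = -5 + 4j, -5 - 4j, -1 + 5j, -1 - 5j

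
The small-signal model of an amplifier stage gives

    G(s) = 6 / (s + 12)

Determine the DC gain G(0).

G(0) = 1/2 ≈ 0.5000

Set s = 0: G(0) = (6) / (12) = 1/2.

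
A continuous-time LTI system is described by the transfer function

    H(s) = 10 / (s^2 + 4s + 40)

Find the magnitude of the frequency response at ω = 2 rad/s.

Substitute s = j2: numerator = 10, denominator = 36 + j8.
|H(j2)| = |10| / |36 + j8| = 10 / 36.878 ≈ 0.2712.

|H(j2)| ≈ 0.2712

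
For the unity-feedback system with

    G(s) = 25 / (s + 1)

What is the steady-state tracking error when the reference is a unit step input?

e_ss = 0.03846

G(s) has no poles at the origin.
This is a Type 0 system. Kp = lim_{s→0} G(s) = 25/1.
e_ss = 1/(1 + Kp) = 1/(1 + 25) = 1/26 ≈ 0.03846.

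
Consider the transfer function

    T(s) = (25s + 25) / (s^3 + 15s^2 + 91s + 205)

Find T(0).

Set s = 0: T(0) = (25) / (205) = 5/41.

T(0) = 5/41 ≈ 0.1220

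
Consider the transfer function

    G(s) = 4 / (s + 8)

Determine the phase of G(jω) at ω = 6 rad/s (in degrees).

At s = j6: numerator = 4, denominator = 8 + j6.
∠G = ∠num − ∠den = 0° − (36.870°) = -36.87°.

∠G(j6) ≈ -36.87°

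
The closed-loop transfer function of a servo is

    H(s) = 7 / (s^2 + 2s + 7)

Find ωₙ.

ωₙ ≈ 2.646 rad/s

Compare the denominator to the standard form s^2 + 2ζωₙs + ωₙ².
ωₙ² = 7, so ωₙ = √7 ≈ 2.646 rad/s.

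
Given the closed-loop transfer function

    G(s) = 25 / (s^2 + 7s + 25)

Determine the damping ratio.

Compare the denominator to the standard form s^2 + 2ζωₙs + ωₙ².
ωₙ² = 25, so ωₙ = 5 rad/s.
2ζωₙ = 7, so ζ = 7/(2·5) = 0.7.
With ζ = 0.7 the response is underdamped.

ζ = 0.7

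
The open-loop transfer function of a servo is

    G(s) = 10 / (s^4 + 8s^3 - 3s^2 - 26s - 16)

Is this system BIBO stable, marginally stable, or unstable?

unstable

The denominator s^4 + 8s^3 - 3s^2 - 26s - 16 factors as (s + 1)^2(s + 8)(s - 2), giving poles at s = -1, -8, 2, -1.
Since the pole(s) at s = 2 lie in the right half-plane, the system is unstable.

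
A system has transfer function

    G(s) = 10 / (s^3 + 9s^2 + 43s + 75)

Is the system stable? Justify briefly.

stable

The denominator s^3 + 9s^2 + 43s + 75 factors as (s^2 + 6s + 25)(s + 3), giving poles at s = -3 ± 4j, -3.
Since all poles lie strictly in the left half-plane, the system is stable.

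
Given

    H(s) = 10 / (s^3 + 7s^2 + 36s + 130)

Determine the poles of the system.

s = -1 + 5j, -1 - 5j, -5

The poles are the roots of the denominator s^3 + 7s^2 + 36s + 130 = 0.
Trying s = -5: the polynomial evaluates to 0, so (s + 5) is a factor.
Dividing out leaves s^2 + 2s + 26 = 0.
The quadratic formula then gives s = -1 ± 5j.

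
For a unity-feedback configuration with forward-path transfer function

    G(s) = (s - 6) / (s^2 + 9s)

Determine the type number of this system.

Type 1

Factor s from the denominator: s^2 + 9s = s·(s + 9).
There is 1 pole at the origin, so the system is Type 1.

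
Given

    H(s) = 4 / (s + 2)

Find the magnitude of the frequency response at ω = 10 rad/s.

Substitute s = j10: numerator = 4, denominator = 2 + j10.
|H(j10)| = |4| / |2 + j10| = 4 / 10.198 ≈ 0.3922.

|H(j10)| ≈ 0.3922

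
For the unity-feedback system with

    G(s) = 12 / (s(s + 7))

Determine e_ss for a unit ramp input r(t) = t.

G(s) has one pole at the origin.
This is a Type 1 system. Kv = lim_{s→0} s·G(s) = 12/7.
e_ss = 1/Kv = 1/(12/7) = 7/12 ≈ 0.5833.

e_ss = 0.5833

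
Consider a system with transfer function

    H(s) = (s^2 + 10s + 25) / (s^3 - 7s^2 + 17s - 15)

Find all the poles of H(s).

The poles are the roots of the denominator s^3 - 7s^2 + 17s - 15 = 0.
Trying s = 3: the polynomial evaluates to 0, so (s - 3) is a factor.
Dividing out leaves s^2 - 4s + 5 = 0.
The quadratic formula then gives s = 2 ± 1j.

s = 2 ± j, 3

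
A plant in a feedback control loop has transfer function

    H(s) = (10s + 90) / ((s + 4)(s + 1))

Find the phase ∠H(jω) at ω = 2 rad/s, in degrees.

At s = j2: numerator = 90 + j20, denominator = j10.
∠H = ∠num − ∠den = 12.529° − (90°) = -77.47°.

∠H(j2) ≈ -77.47°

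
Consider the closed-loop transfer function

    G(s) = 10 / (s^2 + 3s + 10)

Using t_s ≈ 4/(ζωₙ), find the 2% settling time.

Comparing s^2 + 3s + 10 to s^2 + 2ζωₙs + ωₙ²: ωₙ = √10 ≈ 3.162 rad/s and ζ = 3/(2·√10) ≈ 0.4743.
ζωₙ = 3/2 = 1.5, so t_s ≈ 4/(ζωₙ) = 4/1.5 ≈ 2.667 s.

t_s ≈ 2.667 s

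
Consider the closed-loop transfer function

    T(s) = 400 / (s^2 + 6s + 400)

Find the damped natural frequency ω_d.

Comparing s^2 + 6s + 400 to s^2 + 2ζωₙs + ωₙ²: ωₙ = 20 rad/s and ζ = 6/(2·20) = 0.15.
ζωₙ = 6/2 = 3, so ω_d = ωₙ√(1−ζ²) = √(ωₙ² − (ζωₙ)²) = √(400 − 3²) = √391 ≈ 19.77 rad/s.

ω_d ≈ 19.77 rad/s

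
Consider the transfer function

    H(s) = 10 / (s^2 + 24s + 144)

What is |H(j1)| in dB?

|H(j1)|_dB ≈ -23.2 dB

Substitute s = j1: numerator = 10, denominator = 143 + j24.
|H(j1)| = |10| / |143 + j24| = 10 / 145 ≈ 0.06897.
In decibels: 20·log₁₀(0.06897) ≈ -23.2 dB.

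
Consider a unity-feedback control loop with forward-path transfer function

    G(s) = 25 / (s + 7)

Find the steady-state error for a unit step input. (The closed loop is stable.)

G(s) has no poles at the origin.
This is a Type 0 system. Kp = lim_{s→0} G(s) = 25/7.
e_ss = 1/(1 + Kp) = 1/(1 + 25/7) = 7/32 ≈ 0.2188.

e_ss = 0.2188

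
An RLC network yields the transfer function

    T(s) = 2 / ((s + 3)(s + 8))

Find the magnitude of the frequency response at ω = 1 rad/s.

|T(j1)| ≈ 0.07845

Substitute s = j1: numerator = 2, denominator = 23 + j11.
|T(j1)| = |2| / |23 + j11| = 2 / 25.495 ≈ 0.07845.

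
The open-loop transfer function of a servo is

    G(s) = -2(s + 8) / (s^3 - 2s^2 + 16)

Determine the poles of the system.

The poles are the roots of the denominator s^3 - 2s^2 + 16 = 0.
Trying s = -2: the polynomial evaluates to 0, so (s + 2) is a factor.
Dividing out leaves s^2 - 4s + 8 = 0.
The quadratic formula then gives s = 2 ± 2j.

s = 2 ± 2j, -2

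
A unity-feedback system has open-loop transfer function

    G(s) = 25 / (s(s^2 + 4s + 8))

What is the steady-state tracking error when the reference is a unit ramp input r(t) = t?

G(s) has one pole at the origin.
This is a Type 1 system. Kv = lim_{s→0} s·G(s) = 25/8.
e_ss = 1/Kv = 1/(25/8) = 8/25 ≈ 0.3200.

e_ss = 0.3200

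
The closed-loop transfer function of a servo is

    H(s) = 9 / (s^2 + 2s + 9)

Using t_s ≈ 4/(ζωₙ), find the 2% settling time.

Comparing s^2 + 2s + 9 to s^2 + 2ζωₙs + ωₙ²: ωₙ = 3 rad/s and ζ = 2/(2·3) ≈ 0.3333.
ζωₙ = 2/2 = 1, so t_s ≈ 4/(ζωₙ) = 4/1 = 4 s.

t_s ≈ 4 s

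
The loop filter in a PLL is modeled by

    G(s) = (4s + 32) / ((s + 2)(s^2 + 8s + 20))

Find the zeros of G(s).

s = -8

Set the numerator to zero: 4s + 32 = 0, i.e. 4·(s + 8) = 0.
So s = -8.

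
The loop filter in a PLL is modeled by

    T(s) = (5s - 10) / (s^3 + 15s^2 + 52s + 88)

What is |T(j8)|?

|T(j8)| ≈ 0.04700

Substitute s = j8: numerator = -10 + j40, denominator = -872 - j96.
|T(j8)| = |-10 + j40| / |-872 - j96| = 41.231 / 877.27 ≈ 0.04700.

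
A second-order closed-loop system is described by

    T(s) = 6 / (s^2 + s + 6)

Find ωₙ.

ωₙ ≈ 2.449 rad/s

Compare the denominator to the standard form s^2 + 2ζωₙs + ωₙ².
ωₙ² = 6, so ωₙ = √6 ≈ 2.449 rad/s.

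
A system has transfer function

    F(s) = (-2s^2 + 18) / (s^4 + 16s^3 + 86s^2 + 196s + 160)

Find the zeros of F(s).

Set the numerator to zero: -2s^2 + 18 = 0, i.e. -2·(s^2 - 9) = 0.
Factoring: (s - 3)(s + 3) = 0.

s = 3, -3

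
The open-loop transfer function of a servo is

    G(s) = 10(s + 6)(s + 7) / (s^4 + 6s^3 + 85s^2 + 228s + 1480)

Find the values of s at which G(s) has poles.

The poles are the roots of the denominator s^4 + 6s^3 + 85s^2 + 228s + 1480 = 0.
No real roots exist; factor into two real quadratics: (s^2 + 2s + 37)(s^2 + 4s + 40) = 0.
Each quadratic gives a conjugate pair via the quadratic formula.

s = -1 + 6j, -1 - 6j, -2 + 6j, -2 - 6j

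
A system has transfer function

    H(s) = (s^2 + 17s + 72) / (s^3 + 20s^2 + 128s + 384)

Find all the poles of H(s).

The poles are the roots of the denominator s^3 + 20s^2 + 128s + 384 = 0.
Trying s = -12: the polynomial evaluates to 0, so (s + 12) is a factor.
Dividing out leaves s^2 + 8s + 32 = 0.
The quadratic formula then gives s = -4 ± 4j.

s = -4 + 4j, -4 - 4j, -12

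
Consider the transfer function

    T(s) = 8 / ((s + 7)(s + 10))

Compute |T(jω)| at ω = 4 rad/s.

Substitute s = j4: numerator = 8, denominator = 54 + j68.
|T(j4)| = |8| / |54 + j68| = 8 / 86.833 ≈ 0.09213.

|T(j4)| ≈ 0.09213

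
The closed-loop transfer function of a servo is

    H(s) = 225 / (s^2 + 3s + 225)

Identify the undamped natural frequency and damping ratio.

Compare the denominator to the standard form s^2 + 2ζωₙs + ωₙ².
ωₙ² = 225, so ωₙ = 15 rad/s.
2ζωₙ = 3, so ζ = 3/(2·15) = 0.1.

ωₙ = 15 rad/s, ζ = 0.1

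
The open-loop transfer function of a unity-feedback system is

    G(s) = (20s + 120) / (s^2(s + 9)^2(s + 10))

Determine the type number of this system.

The denominator has 2 factors of s at the origin (free integrators), so this is a Type 2 system.

Type 2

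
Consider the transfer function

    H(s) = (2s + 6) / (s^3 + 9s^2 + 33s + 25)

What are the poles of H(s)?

s = -4 + 3j, -4 - 3j, -1

The poles are the roots of the denominator s^3 + 9s^2 + 33s + 25 = 0.
Trying s = -1: the polynomial evaluates to 0, so (s + 1) is a factor.
Dividing out leaves s^2 + 8s + 25 = 0.
The quadratic formula then gives s = -4 ± 3j.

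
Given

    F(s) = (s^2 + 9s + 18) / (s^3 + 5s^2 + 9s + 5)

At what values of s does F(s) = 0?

s = -6, -3

Set the numerator to zero: s^2 + 9s + 18 = 0.
Factoring: (s + 6)(s + 3) = 0.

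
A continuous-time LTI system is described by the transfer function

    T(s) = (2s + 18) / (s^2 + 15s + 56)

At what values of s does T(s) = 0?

s = -9

Set the numerator to zero: 2s + 18 = 0, i.e. 2·(s + 9) = 0.
So s = -9.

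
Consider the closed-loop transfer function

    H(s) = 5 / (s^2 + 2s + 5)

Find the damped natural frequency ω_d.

ω_d = 2 rad/s

Comparing s^2 + 2s + 5 to s^2 + 2ζωₙs + ωₙ²: ωₙ = √5 ≈ 2.236 rad/s and ζ = 2/(2·√5) ≈ 0.4472.
ζωₙ = 2/2 = 1, so ω_d = ωₙ√(1−ζ²) = √(ωₙ² − (ζωₙ)²) = √(5 − 1²) = √4 = 2 rad/s.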